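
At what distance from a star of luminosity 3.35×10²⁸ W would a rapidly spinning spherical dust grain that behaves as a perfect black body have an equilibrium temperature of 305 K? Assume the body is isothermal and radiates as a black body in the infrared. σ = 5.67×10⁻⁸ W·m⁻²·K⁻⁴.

d ≈ 1.17×10¹² m

For an isothermal black-emitting sphere, (1−a)S·πr² = σ·4πr²·T⁴ ⇒ S = 4σT⁴/(1−a).
S = 4·5.67×10⁻⁸·(305)⁴/1.00 = 1963 W/m².
Flux falls as S = L/(4πd²), so d = √(L/(4πS)) = √(3.35×10²⁸/(4π·1963)).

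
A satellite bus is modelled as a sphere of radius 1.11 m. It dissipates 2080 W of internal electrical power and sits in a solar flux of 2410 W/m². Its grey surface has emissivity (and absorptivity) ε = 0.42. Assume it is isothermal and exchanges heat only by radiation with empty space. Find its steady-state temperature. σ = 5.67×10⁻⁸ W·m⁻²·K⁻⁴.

T ≈ 357 K

At steady state, absorbed solar power + internal power = radiated power.
Absorbed: α·S·A_cross = 0.42·2410·3.871 = 3918 W (cross-section πr²).
Total input = 3918 + 2080 = 5998 W.
Radiated: εσ·A_surf·T⁴ with A_surf = 4πr² = 15.48 m².
T⁴ = 5998/(0.42·5.67×10⁻⁸·15.48) = 1.627×10¹⁰ K⁴.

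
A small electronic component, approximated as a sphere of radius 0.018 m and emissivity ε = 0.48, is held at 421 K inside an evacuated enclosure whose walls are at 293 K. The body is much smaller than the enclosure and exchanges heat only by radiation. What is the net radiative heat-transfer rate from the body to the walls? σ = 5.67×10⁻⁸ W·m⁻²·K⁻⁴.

For a small grey body in a large enclosure: P_net = εσA(T_body⁴ − T_wall⁴).
A = 4πr² = 0.004072 m²; T_body⁴ − T_wall⁴ = 3.141×10¹⁰ − 7.370×10⁹ = 2.404×10¹⁰ K⁴.
|P_net| = 0.48·5.67×10⁻⁸·0.004072·2.404×10¹⁰.

P_net ≈ 2.66 W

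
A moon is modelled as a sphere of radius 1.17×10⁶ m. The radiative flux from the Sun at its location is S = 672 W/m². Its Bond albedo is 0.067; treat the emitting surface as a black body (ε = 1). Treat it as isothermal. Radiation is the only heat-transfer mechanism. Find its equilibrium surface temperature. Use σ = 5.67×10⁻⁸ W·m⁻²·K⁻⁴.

At equilibrium, absorbed power = emitted power.
Absorbing cross-section = πr² = 4.301×10¹² m²; emitting surface = 4πr² = 1.720×10¹³ m² (ratio 4).
(1−a)S·A_cross = εσ·A_surf·T⁴  ⇒  T⁴ = (1−a)S/(4σ).
T⁴ = 0.933·672/(4·5.67×10⁻⁸) = 2.764×10⁹ K⁴.
T = (2.764×10⁹)^(1/4).

T ≈ 229 K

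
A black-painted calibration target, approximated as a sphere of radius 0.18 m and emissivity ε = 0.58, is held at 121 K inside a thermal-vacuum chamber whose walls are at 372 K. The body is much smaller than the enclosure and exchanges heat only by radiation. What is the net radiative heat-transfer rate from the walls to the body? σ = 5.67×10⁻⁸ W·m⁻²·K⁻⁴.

P_net ≈ 254 W

For a small grey body in a large enclosure: P_net = εσA(T_body⁴ − T_wall⁴).
A = 4πr² = 0.4072 m²; T_body⁴ − T_wall⁴ = 2.144×10⁸ − 1.915×10¹⁰ = -1.894×10¹⁰ K⁴.
|P_net| = 0.58·5.67×10⁻⁸·0.4072·1.894×10¹⁰.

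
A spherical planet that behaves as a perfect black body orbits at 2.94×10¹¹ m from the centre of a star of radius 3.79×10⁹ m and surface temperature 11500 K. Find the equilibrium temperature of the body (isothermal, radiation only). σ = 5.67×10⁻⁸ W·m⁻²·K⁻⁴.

The star's surface emits σT_*⁴; at distance d the flux is S = σT_*⁴(R_*/d)².
S = 5.67×10⁻⁸·(11500)⁴·(3.79×10⁹/2.94×10¹¹)² = 1.648×10⁵ W/m².
For an isothermal sphere T⁴ = (1−a)S/(4σ) = 7.266×10¹¹ K⁴.

T ≈ 923 K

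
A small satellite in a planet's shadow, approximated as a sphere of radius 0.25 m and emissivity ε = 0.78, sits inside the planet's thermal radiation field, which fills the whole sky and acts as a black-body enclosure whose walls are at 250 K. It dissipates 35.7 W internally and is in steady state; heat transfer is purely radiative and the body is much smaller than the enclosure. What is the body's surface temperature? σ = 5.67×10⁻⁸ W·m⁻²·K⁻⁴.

For a small grey body in a large enclosure, net radiated power = εσA(T⁴ − T_w⁴).
Steady state: P = εσA(T⁴ − T_w⁴) with A = 4πr² = 0.7854 m².
T⁴ = P/(εσA) + T_w⁴ = 35.7/(0.78·5.67×10⁻⁸·0.7854) + (250)⁴
    = 1.028×10⁹ + 3.906×10⁹ = 4.934×10⁹ K⁴.

T ≈ 265 K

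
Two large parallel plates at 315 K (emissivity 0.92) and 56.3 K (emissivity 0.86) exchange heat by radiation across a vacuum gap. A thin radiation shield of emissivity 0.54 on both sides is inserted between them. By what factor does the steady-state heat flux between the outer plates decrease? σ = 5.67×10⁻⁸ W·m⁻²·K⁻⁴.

factor ≈ 3.16

Without shield: q₀ = σΔ(T⁴)/(1/ε₁+1/ε₂−1) with denominator 1.250.
With shield the two gaps are in series; the resistances add: (1/ε₁+1/ε_s−1)+(1/ε_s+1/ε₂−1) = 1.939+2.015 = 3.953.
Heat-flux ratio q₀/q = 3.953/1.250.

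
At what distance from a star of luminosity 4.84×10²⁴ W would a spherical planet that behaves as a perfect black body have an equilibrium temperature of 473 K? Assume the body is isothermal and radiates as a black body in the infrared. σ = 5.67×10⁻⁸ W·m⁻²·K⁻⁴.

d ≈ 5.82×10⁹ m

For an isothermal black-emitting sphere, (1−a)S·πr² = σ·4πr²·T⁴ ⇒ S = 4σT⁴/(1−a).
S = 4·5.67×10⁻⁸·(473)⁴/1.00 = 11350 W/m².
Flux falls as S = L/(4πd²), so d = √(L/(4πS)) = √(4.84×10²⁴/(4π·11350)).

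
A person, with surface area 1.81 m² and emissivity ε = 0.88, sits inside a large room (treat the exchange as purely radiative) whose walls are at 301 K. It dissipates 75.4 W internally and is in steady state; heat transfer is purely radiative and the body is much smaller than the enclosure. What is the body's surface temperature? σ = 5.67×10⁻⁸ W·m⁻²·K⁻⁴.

For a small grey body in a large enclosure, net radiated power = εσA(T⁴ − T_w⁴).
Steady state: P = εσA(T⁴ − T_w⁴) with A = 1.81 m².
T⁴ = P/(εσA) + T_w⁴ = 75.4/(0.88·5.67×10⁻⁸·1.810) + (301)⁴
    = 8.349×10⁸ + 8.209×10⁹ = 9.043×10⁹ K⁴.

T ≈ 308 K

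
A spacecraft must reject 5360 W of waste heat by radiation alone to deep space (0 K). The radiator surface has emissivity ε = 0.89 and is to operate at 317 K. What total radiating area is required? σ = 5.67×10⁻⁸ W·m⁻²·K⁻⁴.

A ≈ 10.5 m²

P = εσA T⁴ ⇒ A = P/(εσT⁴).
T⁴ = 1.010×10¹⁰ K⁴.
A = 5360/(0.89 × 5.67×10⁻⁸ × 1.010×10¹⁰).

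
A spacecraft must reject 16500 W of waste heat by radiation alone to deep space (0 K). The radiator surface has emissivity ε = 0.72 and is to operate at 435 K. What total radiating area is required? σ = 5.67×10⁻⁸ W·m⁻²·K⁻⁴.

A ≈ 11.3 m²

P = εσA T⁴ ⇒ A = P/(εσT⁴).
T⁴ = 3.581×10¹⁰ K⁴.
A = 16500/(0.72 × 5.67×10⁻⁸ × 3.581×10¹⁰).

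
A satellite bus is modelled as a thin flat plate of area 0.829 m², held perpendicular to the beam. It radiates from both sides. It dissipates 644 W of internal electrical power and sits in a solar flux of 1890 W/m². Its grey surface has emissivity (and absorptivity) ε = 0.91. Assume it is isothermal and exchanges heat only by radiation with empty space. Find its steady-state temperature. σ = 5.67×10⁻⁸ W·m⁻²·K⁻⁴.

At steady state, absorbed solar power + internal power = radiated power.
Absorbed: α·S·A_cross = 0.91·1890·0.8290 = 1426 W (cross-section A).
Total input = 1426 + 644 = 2070 W.
Radiated: εσ·A_surf·T⁴ with A_surf = 2A = 1.658 m².
T⁴ = 2070/(0.91·5.67×10⁻⁸·1.658) = 2.419×10¹⁰ K⁴.

T ≈ 394 K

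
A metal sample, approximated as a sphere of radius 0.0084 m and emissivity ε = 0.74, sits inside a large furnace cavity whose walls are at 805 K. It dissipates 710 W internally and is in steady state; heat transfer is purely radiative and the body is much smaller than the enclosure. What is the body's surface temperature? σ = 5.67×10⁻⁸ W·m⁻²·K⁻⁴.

For a small grey body in a large enclosure, net radiated power = εσA(T⁴ − T_w⁴).
Steady state: P = εσA(T⁴ − T_w⁴) with A = 4πr² = 8.867×10⁻⁴ m².
T⁴ = P/(εσA) + T_w⁴ = 710/(0.74·5.67×10⁻⁸·8.867×10⁻⁴) + (805)⁴
    = 1.908×10¹³ + 4.199×10¹¹ = 1.950×10¹³ K⁴.

T ≈ 2100 K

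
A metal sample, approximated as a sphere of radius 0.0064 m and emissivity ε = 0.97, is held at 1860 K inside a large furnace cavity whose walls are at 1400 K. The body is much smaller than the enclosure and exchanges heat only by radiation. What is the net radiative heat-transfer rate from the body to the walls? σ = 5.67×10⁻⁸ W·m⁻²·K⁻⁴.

P_net ≈ 230 W

For a small grey body in a large enclosure: P_net = εσA(T_body⁴ − T_wall⁴).
A = 4πr² = 5.147×10⁻⁴ m²; T_body⁴ − T_wall⁴ = 1.197×10¹³ − 3.842×10¹² = 8.127×10¹² K⁴.
|P_net| = 0.97·5.67×10⁻⁸·5.147×10⁻⁴·8.127×10¹².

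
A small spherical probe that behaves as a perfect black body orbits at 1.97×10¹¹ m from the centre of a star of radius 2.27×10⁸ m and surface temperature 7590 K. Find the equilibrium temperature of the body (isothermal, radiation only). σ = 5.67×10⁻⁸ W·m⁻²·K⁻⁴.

T ≈ 182 K

The star's surface emits σT_*⁴; at distance d the flux is S = σT_*⁴(R_*/d)².
S = 5.67×10⁻⁸·(7590)⁴·(2.27×10⁸/1.97×10¹¹)² = 249.8 W/m².
For an isothermal sphere T⁴ = (1−a)S/(4σ) = 1.102×10⁹ K⁴.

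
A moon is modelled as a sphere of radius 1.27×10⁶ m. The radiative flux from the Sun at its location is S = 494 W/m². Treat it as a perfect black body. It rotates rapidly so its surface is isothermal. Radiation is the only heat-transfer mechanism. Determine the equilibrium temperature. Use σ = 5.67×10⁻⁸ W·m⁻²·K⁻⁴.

T ≈ 216 K

At equilibrium, absorbed power = emitted power.
Absorbing cross-section = πr² = 5.067×10¹² m²; emitting surface = 4πr² = 2.027×10¹³ m² (ratio 4).
S·A_cross = εσ·A_surf·T⁴  ⇒  T⁴ = S/(4σ).
T⁴ = 1.00·494/(4·5.67×10⁻⁸) = 2.178×10⁹ K⁴.
T = (2.178×10⁹)^(1/4).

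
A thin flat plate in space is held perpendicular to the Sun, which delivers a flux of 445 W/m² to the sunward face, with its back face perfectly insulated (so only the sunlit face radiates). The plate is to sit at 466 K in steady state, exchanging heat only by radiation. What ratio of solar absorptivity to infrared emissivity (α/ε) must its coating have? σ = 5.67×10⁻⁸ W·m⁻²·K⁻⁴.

Balance: αS·A = εσ·1A·T⁴ ⇒ α/ε = σT⁴/S.
α/ε = 5.67×10⁻⁸·(466)⁴/445 = 5.67×10⁻⁸·4.716×10¹⁰/445.

α/ε ≈ 6.01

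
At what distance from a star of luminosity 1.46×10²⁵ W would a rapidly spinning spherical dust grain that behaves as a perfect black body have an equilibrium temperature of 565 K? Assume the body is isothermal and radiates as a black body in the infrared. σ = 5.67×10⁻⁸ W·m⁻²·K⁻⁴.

d ≈ 7.09×10⁹ m

For an isothermal black-emitting sphere, (1−a)S·πr² = σ·4πr²·T⁴ ⇒ S = 4σT⁴/(1−a).
S = 4·5.67×10⁻⁸·(565)⁴/1.00 = 23110 W/m².
Flux falls as S = L/(4πd²), so d = √(L/(4πS)) = √(1.46×10²⁵/(4π·23110)).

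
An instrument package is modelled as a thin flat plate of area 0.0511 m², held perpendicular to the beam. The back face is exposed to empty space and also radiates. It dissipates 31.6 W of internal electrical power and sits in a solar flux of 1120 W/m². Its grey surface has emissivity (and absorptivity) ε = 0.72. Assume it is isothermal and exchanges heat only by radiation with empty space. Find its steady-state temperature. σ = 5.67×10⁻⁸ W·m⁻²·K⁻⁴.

T ≈ 363 K

At steady state, absorbed solar power + internal power = radiated power.
Absorbed: α·S·A_cross = 0.72·1120·0.05110 = 41.21 W (cross-section A).
Total input = 41.21 + 31.6 = 72.81 W.
Radiated: εσ·A_surf·T⁴ with A_surf = 2A = 0.1022 m².
T⁴ = 72.81/(0.72·5.67×10⁻⁸·0.1022) = 1.745×10¹⁰ K⁴.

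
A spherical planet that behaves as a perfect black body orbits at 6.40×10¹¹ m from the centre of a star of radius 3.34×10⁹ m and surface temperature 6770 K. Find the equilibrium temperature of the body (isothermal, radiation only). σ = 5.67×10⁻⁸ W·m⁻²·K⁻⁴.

The star's surface emits σT_*⁴; at distance d the flux is S = σT_*⁴(R_*/d)².
S = 5.67×10⁻⁸·(6770)⁴·(3.34×10⁹/6.40×10¹¹)² = 3244 W/m².
For an isothermal sphere T⁴ = (1−a)S/(4σ) = 1.430×10¹⁰ K⁴.

T ≈ 346 K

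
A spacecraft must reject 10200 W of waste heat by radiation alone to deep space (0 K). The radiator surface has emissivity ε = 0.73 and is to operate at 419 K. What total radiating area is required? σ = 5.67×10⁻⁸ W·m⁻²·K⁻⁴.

P = εσA T⁴ ⇒ A = P/(εσT⁴).
T⁴ = 3.082×10¹⁰ K⁴.
A = 10200/(0.73 × 5.67×10⁻⁸ × 3.082×10¹⁰).

A ≈ 8.00 m²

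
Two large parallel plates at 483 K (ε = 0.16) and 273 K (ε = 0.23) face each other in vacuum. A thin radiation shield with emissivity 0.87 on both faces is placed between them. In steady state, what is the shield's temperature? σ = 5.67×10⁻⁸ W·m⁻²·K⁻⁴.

T_s ≈ 400 K

In steady state the net flux on the hot side equals that on the cold side.
σ(T₁⁴−T_s⁴)/D₁ = σ(T_s⁴−T₂⁴)/D₂, with D₁ = 1/ε₁+1/ε_s−1 = 6.399, D₂ = 1/ε_s+1/ε₂−1 = 4.497.
Solve for T_s⁴: T_s⁴ = (D₂·T₁⁴ + D₁·T₂⁴)/(D₁+D₂) = 2.572×10¹⁰ K⁴.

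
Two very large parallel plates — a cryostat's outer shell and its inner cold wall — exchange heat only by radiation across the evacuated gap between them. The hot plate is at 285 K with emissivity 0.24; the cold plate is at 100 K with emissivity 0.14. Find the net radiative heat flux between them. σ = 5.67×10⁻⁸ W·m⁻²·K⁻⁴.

q ≈ 35.7 W/m²

For two infinite grey parallel plates, q = σ(T₁⁴ − T₂⁴)/(1/ε₁ + 1/ε₂ − 1).
T₁⁴ − T₂⁴ = 6.598×10⁹ − 1.000×10⁸ = 6.498×10⁹ K⁴.
1/ε₁ + 1/ε₂ − 1 = 4.167 + 7.143 − 1 = 10.31.
q = 5.67×10⁻⁸ × 6.498×10⁹ / 10.31.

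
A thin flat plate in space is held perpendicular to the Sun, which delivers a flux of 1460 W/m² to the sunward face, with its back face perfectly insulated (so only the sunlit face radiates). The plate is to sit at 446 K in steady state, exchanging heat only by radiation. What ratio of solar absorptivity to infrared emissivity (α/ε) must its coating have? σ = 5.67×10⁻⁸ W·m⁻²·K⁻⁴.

Balance: αS·A = εσ·1A·T⁴ ⇒ α/ε = σT⁴/S.
α/ε = 5.67×10⁻⁸·(446)⁴/1460 = 5.67×10⁻⁸·3.957×10¹⁰/1460.

α/ε ≈ 1.54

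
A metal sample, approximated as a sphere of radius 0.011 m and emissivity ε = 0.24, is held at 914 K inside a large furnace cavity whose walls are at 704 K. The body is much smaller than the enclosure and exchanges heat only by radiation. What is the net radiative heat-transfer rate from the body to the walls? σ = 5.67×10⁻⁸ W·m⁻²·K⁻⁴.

P_net ≈ 9.36 W

For a small grey body in a large enclosure: P_net = εσA(T_body⁴ − T_wall⁴).
A = 4πr² = 0.001521 m²; T_body⁴ − T_wall⁴ = 6.979×10¹¹ − 2.456×10¹¹ = 4.523×10¹¹ K⁴.
|P_net| = 0.24·5.67×10⁻⁸·0.001521·4.523×10¹¹.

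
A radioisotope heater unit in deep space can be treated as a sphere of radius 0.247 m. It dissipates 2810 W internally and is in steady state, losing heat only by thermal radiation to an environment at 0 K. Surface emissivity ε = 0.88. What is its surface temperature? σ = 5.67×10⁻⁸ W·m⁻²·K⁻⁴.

Steady state: internal power = radiated power, P = εσA T⁴.
Radiating area A = 4πr² = 0.7667 m².
T⁴ = P/(εσA) = 2810/(0.88·5.67×10⁻⁸·0.7667) = 7.346×10¹⁰ K⁴.
T = (7.346×10¹⁰)^(1/4).

T ≈ 521 K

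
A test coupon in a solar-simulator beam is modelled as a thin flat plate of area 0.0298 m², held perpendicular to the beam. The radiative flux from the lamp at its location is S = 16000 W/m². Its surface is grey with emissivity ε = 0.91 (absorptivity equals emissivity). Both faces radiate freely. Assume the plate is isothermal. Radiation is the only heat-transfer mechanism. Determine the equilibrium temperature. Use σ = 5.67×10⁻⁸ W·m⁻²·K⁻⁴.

T ≈ 613 K

At equilibrium, absorbed power = emitted power.
Absorbing cross-section = A = 0.02980 m²; emitting surface = 2A = 0.05960 m² (ratio 2).
εS·A_cross = εσ·A_surf·T⁴  ⇒  T⁴ = S/(2σ)   (ε cancels).
T⁴ = 16000/(2·5.67×10⁻⁸) = 1.411×10¹¹ K⁴.
T = (1.411×10¹¹)^(1/4).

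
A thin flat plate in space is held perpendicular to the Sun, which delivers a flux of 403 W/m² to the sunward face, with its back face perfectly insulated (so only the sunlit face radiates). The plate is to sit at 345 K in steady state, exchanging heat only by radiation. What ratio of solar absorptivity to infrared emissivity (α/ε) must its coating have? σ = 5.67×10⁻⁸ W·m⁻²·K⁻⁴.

α/ε ≈ 1.99

Balance: αS·A = εσ·1A·T⁴ ⇒ α/ε = σT⁴/S.
α/ε = 5.67×10⁻⁸·(345)⁴/403 = 5.67×10⁻⁸·1.417×10¹⁰/403.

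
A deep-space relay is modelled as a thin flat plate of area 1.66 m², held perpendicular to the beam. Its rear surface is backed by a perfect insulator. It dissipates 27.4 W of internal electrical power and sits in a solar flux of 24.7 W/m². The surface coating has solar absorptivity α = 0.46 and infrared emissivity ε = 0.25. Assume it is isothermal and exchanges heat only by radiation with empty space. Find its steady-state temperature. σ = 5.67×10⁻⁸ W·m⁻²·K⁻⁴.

At steady state, absorbed solar power + internal power = radiated power.
Absorbed: α·S·A_cross = 0.46·24.7·1.660 = 18.86 W (cross-section A).
Total input = 18.86 + 27.4 = 46.26 W.
Radiated: εσ·A_surf·T⁴ with A_surf = A = 1.660 m².
T⁴ = 46.26/(0.25·5.67×10⁻⁸·1.660) = 1.966×10⁹ K⁴.

T ≈ 211 K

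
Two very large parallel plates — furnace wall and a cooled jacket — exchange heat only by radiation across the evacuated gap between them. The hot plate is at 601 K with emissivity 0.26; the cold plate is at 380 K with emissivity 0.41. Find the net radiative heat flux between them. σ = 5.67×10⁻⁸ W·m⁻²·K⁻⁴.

For two infinite grey parallel plates, q = σ(T₁⁴ − T₂⁴)/(1/ε₁ + 1/ε₂ − 1).
T₁⁴ − T₂⁴ = 1.305×10¹¹ − 2.085×10¹⁰ = 1.096×10¹¹ K⁴.
1/ε₁ + 1/ε₂ − 1 = 3.846 + 2.439 − 1 = 5.285.
q = 5.67×10⁻⁸ × 1.096×10¹¹ / 5.285.

q ≈ 1180 W/m²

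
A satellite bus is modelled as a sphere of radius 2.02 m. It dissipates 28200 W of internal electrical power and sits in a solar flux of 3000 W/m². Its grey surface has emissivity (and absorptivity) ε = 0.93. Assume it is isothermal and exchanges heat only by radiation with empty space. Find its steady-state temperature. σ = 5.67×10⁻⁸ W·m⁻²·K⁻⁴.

T ≈ 392 K

At steady state, absorbed solar power + internal power = radiated power.
Absorbed: α·S·A_cross = 0.93·3000·12.82 = 35760 W (cross-section πr²).
Total input = 35760 + 28200 = 63960 W.
Radiated: εσ·A_surf·T⁴ with A_surf = 4πr² = 51.28 m².
T⁴ = 63960/(0.93·5.67×10⁻⁸·51.28) = 2.366×10¹⁰ K⁴.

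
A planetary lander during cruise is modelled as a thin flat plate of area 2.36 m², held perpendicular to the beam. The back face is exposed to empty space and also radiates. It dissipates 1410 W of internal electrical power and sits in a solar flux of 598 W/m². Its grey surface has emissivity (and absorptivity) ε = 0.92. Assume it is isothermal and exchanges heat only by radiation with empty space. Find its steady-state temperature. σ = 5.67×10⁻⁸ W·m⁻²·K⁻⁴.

T ≈ 324 K

At steady state, absorbed solar power + internal power = radiated power.
Absorbed: α·S·A_cross = 0.92·598·2.360 = 1298 W (cross-section A).
Total input = 1298 + 1410 = 2708 W.
Radiated: εσ·A_surf·T⁴ with A_surf = 2A = 4.720 m².
T⁴ = 2708/(0.92·5.67×10⁻⁸·4.720) = 1.100×10¹⁰ K⁴.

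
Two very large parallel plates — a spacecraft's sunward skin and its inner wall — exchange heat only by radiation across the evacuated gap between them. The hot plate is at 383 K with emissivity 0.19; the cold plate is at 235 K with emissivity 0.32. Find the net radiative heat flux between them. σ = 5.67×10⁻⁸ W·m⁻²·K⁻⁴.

q ≈ 142 W/m²

For two infinite grey parallel plates, q = σ(T₁⁴ − T₂⁴)/(1/ε₁ + 1/ε₂ − 1).
T₁⁴ − T₂⁴ = 2.152×10¹⁰ − 3.050×10⁹ = 1.847×10¹⁰ K⁴.
1/ε₁ + 1/ε₂ − 1 = 5.263 + 3.125 − 1 = 7.388.
q = 5.67×10⁻⁸ × 1.847×10¹⁰ / 7.388.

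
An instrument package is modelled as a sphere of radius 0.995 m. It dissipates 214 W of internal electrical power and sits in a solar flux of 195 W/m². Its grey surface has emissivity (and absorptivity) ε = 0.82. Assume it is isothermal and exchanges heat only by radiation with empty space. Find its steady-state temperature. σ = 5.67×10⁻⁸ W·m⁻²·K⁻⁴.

T ≈ 187 K

At steady state, absorbed solar power + internal power = radiated power.
Absorbed: α·S·A_cross = 0.82·195·3.110 = 497.3 W (cross-section πr²).
Total input = 497.3 + 214 = 711.3 W.
Radiated: εσ·A_surf·T⁴ with A_surf = 4πr² = 12.44 m².
T⁴ = 711.3/(0.82·5.67×10⁻⁸·12.44) = 1.230×10⁹ K⁴.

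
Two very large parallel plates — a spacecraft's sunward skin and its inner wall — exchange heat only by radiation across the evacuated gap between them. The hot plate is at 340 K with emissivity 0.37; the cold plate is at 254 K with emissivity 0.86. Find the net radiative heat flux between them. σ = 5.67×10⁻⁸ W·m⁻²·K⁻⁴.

q ≈ 182 W/m²

For two infinite grey parallel plates, q = σ(T₁⁴ − T₂⁴)/(1/ε₁ + 1/ε₂ − 1).
T₁⁴ − T₂⁴ = 1.336×10¹⁰ − 4.162×10⁹ = 9.201×10⁹ K⁴.
1/ε₁ + 1/ε₂ − 1 = 2.703 + 1.163 − 1 = 2.865.
q = 5.67×10⁻⁸ × 9.201×10⁹ / 2.865.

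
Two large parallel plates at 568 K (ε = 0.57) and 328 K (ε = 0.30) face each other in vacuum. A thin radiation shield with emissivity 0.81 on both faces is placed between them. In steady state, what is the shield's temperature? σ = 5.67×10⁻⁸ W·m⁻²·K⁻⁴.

T_s ≈ 516 K

In steady state the net flux on the hot side equals that on the cold side.
σ(T₁⁴−T_s⁴)/D₁ = σ(T_s⁴−T₂⁴)/D₂, with D₁ = 1/ε₁+1/ε_s−1 = 1.989, D₂ = 1/ε_s+1/ε₂−1 = 3.568.
Solve for T_s⁴: T_s⁴ = (D₂·T₁⁴ + D₁·T₂⁴)/(D₁+D₂) = 7.097×10¹⁰ K⁴.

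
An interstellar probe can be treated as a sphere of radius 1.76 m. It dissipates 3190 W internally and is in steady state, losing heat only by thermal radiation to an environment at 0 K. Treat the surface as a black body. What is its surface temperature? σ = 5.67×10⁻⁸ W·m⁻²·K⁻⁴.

T ≈ 195 K

Steady state: internal power = radiated power, P = εσA T⁴.
Radiating area A = 4πr² = 38.93 m².
T⁴ = P/(εσA) = 3190/(1.0·5.67×10⁻⁸·38.93) = 1.445×10⁹ K⁴.
T = (1.445×10⁹)^(1/4).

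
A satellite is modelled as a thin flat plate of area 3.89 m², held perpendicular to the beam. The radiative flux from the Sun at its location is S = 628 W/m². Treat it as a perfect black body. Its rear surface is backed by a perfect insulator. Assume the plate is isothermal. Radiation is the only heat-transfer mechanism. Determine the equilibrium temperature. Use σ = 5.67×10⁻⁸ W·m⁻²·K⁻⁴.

At equilibrium, absorbed power = emitted power.
Absorbing cross-section = A = 3.890 m²; emitting surface = A = 3.890 m² (ratio 1).
S·A_cross = εσ·A_surf·T⁴  ⇒  T⁴ = S/(1σ).
T⁴ = 1.00·628/(1·5.67×10⁻⁸) = 1.108×10¹⁰ K⁴.
T = (1.108×10¹⁰)^(1/4).

T ≈ 324 K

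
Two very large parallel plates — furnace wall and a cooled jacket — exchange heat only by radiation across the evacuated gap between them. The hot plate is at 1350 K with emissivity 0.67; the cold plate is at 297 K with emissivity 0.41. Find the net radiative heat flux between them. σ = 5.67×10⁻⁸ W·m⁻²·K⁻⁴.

q ≈ 64100 W/m²

For two infinite grey parallel plates, q = σ(T₁⁴ − T₂⁴)/(1/ε₁ + 1/ε₂ − 1).
T₁⁴ − T₂⁴ = 3.322×10¹² − 7.781×10⁹ = 3.314×10¹² K⁴.
1/ε₁ + 1/ε₂ − 1 = 1.493 + 2.439 − 1 = 2.932.
q = 5.67×10⁻⁸ × 3.314×10¹² / 2.932.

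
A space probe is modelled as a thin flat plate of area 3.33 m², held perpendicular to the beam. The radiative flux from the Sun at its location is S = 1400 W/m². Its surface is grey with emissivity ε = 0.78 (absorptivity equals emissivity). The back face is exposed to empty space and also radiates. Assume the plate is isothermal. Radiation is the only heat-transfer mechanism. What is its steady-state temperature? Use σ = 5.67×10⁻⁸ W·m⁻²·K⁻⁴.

T ≈ 333 K

At equilibrium, absorbed power = emitted power.
Absorbing cross-section = A = 3.330 m²; emitting surface = 2A = 6.660 m² (ratio 2).
εS·A_cross = εσ·A_surf·T⁴  ⇒  T⁴ = S/(2σ)   (ε cancels).
T⁴ = 1400/(2·5.67×10⁻⁸) = 1.235×10¹⁰ K⁴.
T = (1.235×10¹⁰)^(1/4).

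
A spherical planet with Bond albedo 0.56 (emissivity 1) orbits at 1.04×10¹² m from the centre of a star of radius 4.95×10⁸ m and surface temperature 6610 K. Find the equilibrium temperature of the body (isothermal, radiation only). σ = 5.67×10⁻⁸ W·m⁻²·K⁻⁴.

The star's surface emits σT_*⁴; at distance d the flux is S = σT_*⁴(R_*/d)².
S = 5.67×10⁻⁸·(6610)⁴·(4.95×10⁸/1.04×10¹²)² = 24.52 W/m².
For an isothermal sphere T⁴ = (1−a)S/(4σ) = 4.757×10⁷ K⁴.

T ≈ 83.0 K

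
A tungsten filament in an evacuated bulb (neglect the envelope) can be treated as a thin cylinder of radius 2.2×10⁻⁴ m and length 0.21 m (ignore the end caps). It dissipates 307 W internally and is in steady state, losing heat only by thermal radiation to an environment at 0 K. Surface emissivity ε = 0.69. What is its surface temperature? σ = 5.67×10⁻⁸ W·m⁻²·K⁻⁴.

Steady state: internal power = radiated power, P = εσA T⁴.
Radiating area A = 2πrL = 2.903×10⁻⁴ m².
T⁴ = P/(εσA) = 307/(0.69·5.67×10⁻⁸·2.903×10⁻⁴) = 2.703×10¹³ K⁴.
T = (2.703×10¹³)^(1/4).

T ≈ 2280 K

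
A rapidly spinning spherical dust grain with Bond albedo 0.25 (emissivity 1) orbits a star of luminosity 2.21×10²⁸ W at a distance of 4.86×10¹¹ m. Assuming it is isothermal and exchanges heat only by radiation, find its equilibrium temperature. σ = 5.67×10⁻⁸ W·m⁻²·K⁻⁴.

T ≈ 396 K

First find the stellar flux at distance d: S = L/(4πd²) = 2.21×10²⁸/(4π·(4.86×10¹¹)²) = 7446 W/m².
For an isothermal sphere, absorbed (1−a)S·πr² = emitted σ·4πr²·T⁴, so T⁴ = (1−a)S/(4σ).
T⁴ = 0.750·7446/(4·5.67×10⁻⁸) = 2.462×10¹⁰ K⁴.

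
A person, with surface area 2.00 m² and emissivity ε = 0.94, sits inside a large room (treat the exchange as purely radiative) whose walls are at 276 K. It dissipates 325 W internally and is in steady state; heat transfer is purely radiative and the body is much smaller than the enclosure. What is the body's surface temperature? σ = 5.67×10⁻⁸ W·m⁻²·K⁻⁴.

For a small grey body in a large enclosure, net radiated power = εσA(T⁴ − T_w⁴).
Steady state: P = εσA(T⁴ − T_w⁴) with A = 2.00 m².
T⁴ = P/(εσA) + T_w⁴ = 325/(0.94·5.67×10⁻⁸·2.000) + (276)⁴
    = 3.049×10⁹ + 5.803×10⁹ = 8.852×10⁹ K⁴.

T ≈ 307 K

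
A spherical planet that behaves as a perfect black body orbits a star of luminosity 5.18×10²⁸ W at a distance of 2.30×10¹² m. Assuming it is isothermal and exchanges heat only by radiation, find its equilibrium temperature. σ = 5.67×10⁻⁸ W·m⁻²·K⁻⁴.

First find the stellar flux at distance d: S = L/(4πd²) = 5.18×10²⁸/(4π·(2.30×10¹²)²) = 779.2 W/m².
For an isothermal sphere, absorbed (1−a)S·πr² = emitted σ·4πr²·T⁴, so T⁴ = (1−a)S/(4σ).
T⁴ = 1.00·779.2/(4·5.67×10⁻⁸) = 3.436×10⁹ K⁴.

T ≈ 242 K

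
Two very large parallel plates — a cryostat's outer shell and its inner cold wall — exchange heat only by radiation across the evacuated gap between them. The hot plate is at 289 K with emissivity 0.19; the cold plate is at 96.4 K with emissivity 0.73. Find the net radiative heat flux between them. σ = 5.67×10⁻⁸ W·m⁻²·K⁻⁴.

For two infinite grey parallel plates, q = σ(T₁⁴ − T₂⁴)/(1/ε₁ + 1/ε₂ − 1).
T₁⁴ − T₂⁴ = 6.976×10⁹ − 8.636×10⁷ = 6.889×10⁹ K⁴.
1/ε₁ + 1/ε₂ − 1 = 5.263 + 1.370 − 1 = 5.633.
q = 5.67×10⁻⁸ × 6.889×10⁹ / 5.633.

q ≈ 69.3 W/m²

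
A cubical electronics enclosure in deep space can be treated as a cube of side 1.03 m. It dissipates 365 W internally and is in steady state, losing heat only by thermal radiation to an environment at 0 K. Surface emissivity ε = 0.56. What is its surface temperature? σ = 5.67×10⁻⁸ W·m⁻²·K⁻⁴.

Steady state: internal power = radiated power, P = εσA T⁴.
Radiating area A = 6L² = 6.365 m².
T⁴ = P/(εσA) = 365/(0.56·5.67×10⁻⁸·6.365) = 1.806×10⁹ K⁴.
T = (1.806×10⁹)^(1/4).

T ≈ 206 K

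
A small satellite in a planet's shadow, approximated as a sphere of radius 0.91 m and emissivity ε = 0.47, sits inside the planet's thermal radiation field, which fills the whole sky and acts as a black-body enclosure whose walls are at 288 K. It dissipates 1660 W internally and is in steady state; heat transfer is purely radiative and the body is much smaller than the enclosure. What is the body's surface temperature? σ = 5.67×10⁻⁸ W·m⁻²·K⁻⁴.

T ≈ 337 K

For a small grey body in a large enclosure, net radiated power = εσA(T⁴ − T_w⁴).
Steady state: P = εσA(T⁴ − T_w⁴) with A = 4πr² = 10.41 m².
T⁴ = P/(εσA) + T_w⁴ = 1660/(0.47·5.67×10⁻⁸·10.41) + (288)⁴
    = 5.986×10⁹ + 6.880×10⁹ = 1.287×10¹⁰ K⁴.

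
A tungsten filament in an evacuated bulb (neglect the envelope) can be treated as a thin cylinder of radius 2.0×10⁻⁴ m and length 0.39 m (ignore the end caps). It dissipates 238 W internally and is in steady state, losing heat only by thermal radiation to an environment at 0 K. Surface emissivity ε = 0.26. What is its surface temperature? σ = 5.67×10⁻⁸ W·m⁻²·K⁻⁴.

T ≈ 2400 K

Steady state: internal power = radiated power, P = εσA T⁴.
Radiating area A = 2πrL = 4.901×10⁻⁴ m².
T⁴ = P/(εσA) = 238/(0.26·5.67×10⁻⁸·4.901×10⁻⁴) = 3.294×10¹³ K⁴.
T = (3.294×10¹³)^(1/4).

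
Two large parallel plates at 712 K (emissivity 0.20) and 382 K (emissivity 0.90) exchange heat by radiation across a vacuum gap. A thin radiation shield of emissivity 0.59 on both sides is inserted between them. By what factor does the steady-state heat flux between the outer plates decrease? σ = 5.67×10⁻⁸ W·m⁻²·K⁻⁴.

factor ≈ 1.47

Without shield: q₀ = σΔ(T⁴)/(1/ε₁+1/ε₂−1) with denominator 5.111.
With shield the two gaps are in series; the resistances add: (1/ε₁+1/ε_s−1)+(1/ε_s+1/ε₂−1) = 5.695+1.806 = 7.501.
Heat-flux ratio q₀/q = 7.501/5.111.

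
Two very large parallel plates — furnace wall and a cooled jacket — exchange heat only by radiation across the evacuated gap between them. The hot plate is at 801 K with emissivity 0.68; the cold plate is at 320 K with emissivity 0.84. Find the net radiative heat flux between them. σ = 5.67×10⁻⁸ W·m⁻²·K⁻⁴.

q ≈ 13700 W/m²

For two infinite grey parallel plates, q = σ(T₁⁴ − T₂⁴)/(1/ε₁ + 1/ε₂ − 1).
T₁⁴ − T₂⁴ = 4.117×10¹¹ − 1.049×10¹⁰ = 4.012×10¹¹ K⁴.
1/ε₁ + 1/ε₂ − 1 = 1.471 + 1.190 − 1 = 1.661.
q = 5.67×10⁻⁸ × 4.012×10¹¹ / 1.661.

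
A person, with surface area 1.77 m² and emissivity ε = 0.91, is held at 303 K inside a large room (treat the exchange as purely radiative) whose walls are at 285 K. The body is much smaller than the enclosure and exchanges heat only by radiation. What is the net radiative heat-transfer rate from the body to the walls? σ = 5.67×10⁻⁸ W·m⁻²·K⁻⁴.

P_net ≈ 167 W

For a small grey body in a large enclosure: P_net = εσA(T_body⁴ − T_wall⁴).
A = 1.77 m²; T_body⁴ − T_wall⁴ = 8.429×10⁹ − 6.598×10⁹ = 1.831×10⁹ K⁴.
|P_net| = 0.91·5.67×10⁻⁸·1.770·1.831×10⁹.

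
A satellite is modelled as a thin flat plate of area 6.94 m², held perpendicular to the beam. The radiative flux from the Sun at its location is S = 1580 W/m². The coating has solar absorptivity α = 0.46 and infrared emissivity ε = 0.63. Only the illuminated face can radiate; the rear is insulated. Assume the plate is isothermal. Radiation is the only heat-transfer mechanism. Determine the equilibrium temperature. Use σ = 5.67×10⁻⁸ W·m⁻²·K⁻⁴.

T ≈ 378 K

At equilibrium, absorbed power = emitted power.
Absorbing cross-section = A = 6.940 m²; emitting surface = A = 6.940 m² (ratio 1).
αS·A_cross = εσ·A_surf·T⁴  ⇒  T⁴ = αS/(ε·1σ).
T⁴ = 0.460·1580/(0.63·1·5.67×10⁻⁸) = 2.035×10¹⁰ K⁴.
T = (2.035×10¹⁰)^(1/4).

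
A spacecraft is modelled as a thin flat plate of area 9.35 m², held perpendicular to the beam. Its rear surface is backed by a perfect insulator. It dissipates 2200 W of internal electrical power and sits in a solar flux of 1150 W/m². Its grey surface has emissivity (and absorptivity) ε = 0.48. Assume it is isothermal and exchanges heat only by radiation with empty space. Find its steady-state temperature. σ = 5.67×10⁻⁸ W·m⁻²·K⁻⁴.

T ≈ 412 K

At steady state, absorbed solar power + internal power = radiated power.
Absorbed: α·S·A_cross = 0.48·1150·9.350 = 5161 W (cross-section A).
Total input = 5161 + 2200 = 7361 W.
Radiated: εσ·A_surf·T⁴ with A_surf = A = 9.350 m².
T⁴ = 7361/(0.48·5.67×10⁻⁸·9.350) = 2.893×10¹⁰ K⁴.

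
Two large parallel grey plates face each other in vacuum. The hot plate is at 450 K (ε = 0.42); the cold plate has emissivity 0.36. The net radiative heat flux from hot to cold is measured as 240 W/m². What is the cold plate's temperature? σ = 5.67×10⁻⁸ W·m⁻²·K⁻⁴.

T₂ ≈ 391 K

q = σ(T₁⁴ − T₂⁴)/(1/ε₁ + 1/ε₂ − 1); denominator = 4.159.
T₂⁴ = T₁⁴ − q·(1/ε₁+1/ε₂−1)/σ = 4.101×10¹⁰ − 240·4.159/5.67×10⁻⁸
    = 2.340×10¹⁰ K⁴.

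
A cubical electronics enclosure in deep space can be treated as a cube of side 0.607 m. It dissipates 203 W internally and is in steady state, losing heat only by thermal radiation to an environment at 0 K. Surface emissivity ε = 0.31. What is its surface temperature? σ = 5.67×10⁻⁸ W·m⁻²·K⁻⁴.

T ≈ 269 K

Steady state: internal power = radiated power, P = εσA T⁴.
Radiating area A = 6L² = 2.211 m².
T⁴ = P/(εσA) = 203/(0.31·5.67×10⁻⁸·2.211) = 5.224×10⁹ K⁴.
T = (5.224×10⁹)^(1/4).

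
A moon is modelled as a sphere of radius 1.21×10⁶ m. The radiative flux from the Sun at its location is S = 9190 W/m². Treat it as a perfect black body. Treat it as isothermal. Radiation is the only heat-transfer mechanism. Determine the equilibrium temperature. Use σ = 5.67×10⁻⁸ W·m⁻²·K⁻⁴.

At equilibrium, absorbed power = emitted power.
Absorbing cross-section = πr² = 4.600×10¹² m²; emitting surface = 4πr² = 1.840×10¹³ m² (ratio 4).
S·A_cross = εσ·A_surf·T⁴  ⇒  T⁴ = S/(4σ).
T⁴ = 1.00·9190/(4·5.67×10⁻⁸) = 4.052×10¹⁰ K⁴.
T = (4.052×10¹⁰)^(1/4).

T ≈ 449 K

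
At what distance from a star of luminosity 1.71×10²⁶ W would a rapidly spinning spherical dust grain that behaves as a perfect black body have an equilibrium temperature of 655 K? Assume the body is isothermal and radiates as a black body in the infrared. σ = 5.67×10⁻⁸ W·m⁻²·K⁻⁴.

For an isothermal black-emitting sphere, (1−a)S·πr² = σ·4πr²·T⁴ ⇒ S = 4σT⁴/(1−a).
S = 4·5.67×10⁻⁸·(655)⁴/1.00 = 41750 W/m².
Flux falls as S = L/(4πd²), so d = √(L/(4πS)) = √(1.71×10²⁶/(4π·41750)).

d ≈ 1.81×10¹⁰ m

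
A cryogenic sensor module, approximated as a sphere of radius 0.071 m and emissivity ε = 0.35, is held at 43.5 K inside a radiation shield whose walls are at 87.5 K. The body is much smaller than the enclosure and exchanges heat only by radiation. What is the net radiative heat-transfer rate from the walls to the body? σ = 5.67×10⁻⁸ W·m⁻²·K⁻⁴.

For a small grey body in a large enclosure: P_net = εσA(T_body⁴ − T_wall⁴).
A = 4πr² = 0.06335 m²; T_body⁴ − T_wall⁴ = 3.581×10⁶ − 5.862×10⁷ = -5.504×10⁷ K⁴.
|P_net| = 0.35·5.67×10⁻⁸·0.06335·5.504×10⁷.

P_net ≈ 0.0692 W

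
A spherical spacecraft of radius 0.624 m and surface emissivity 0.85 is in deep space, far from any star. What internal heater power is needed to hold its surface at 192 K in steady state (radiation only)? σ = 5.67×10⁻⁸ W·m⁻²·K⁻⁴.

P = εσ·4πr²·T⁴.
4πr² = 4.893 m²; T⁴ = 1.359×10⁹ K⁴.
P = 0.85·5.67×10⁻⁸·4.893·1.359×10⁹.

P ≈ 320 W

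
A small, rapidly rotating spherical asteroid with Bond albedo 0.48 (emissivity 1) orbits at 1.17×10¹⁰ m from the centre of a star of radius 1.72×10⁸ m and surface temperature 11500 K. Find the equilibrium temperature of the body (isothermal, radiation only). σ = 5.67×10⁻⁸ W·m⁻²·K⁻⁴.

The star's surface emits σT_*⁴; at distance d the flux is S = σT_*⁴(R_*/d)².
S = 5.67×10⁻⁸·(11500)⁴·(1.72×10⁸/1.17×10¹⁰)² = 2.143×10⁵ W/m².
For an isothermal sphere T⁴ = (1−a)S/(4σ) = 4.914×10¹¹ K⁴.

T ≈ 837 K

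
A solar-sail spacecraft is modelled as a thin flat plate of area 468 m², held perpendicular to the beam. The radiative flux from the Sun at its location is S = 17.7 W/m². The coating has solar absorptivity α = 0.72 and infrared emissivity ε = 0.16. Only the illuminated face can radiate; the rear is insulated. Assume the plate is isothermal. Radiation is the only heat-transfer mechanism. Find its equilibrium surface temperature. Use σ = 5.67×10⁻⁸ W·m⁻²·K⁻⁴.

T ≈ 194 K

At equilibrium, absorbed power = emitted power.
Absorbing cross-section = A = 468.0 m²; emitting surface = A = 468.0 m² (ratio 1).
αS·A_cross = εσ·A_surf·T⁴  ⇒  T⁴ = αS/(ε·1σ).
T⁴ = 0.720·17.7/(0.16·1·5.67×10⁻⁸) = 1.405×10⁹ K⁴.
T = (1.405×10⁹)^(1/4).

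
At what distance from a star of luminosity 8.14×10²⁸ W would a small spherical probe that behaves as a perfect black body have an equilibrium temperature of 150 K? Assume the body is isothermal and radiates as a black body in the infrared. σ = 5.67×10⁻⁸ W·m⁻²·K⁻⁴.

d ≈ 7.51×10¹² m

For an isothermal black-emitting sphere, (1−a)S·πr² = σ·4πr²·T⁴ ⇒ S = 4σT⁴/(1−a).
S = 4·5.67×10⁻⁸·(150)⁴/1.00 = 114.8 W/m².
Flux falls as S = L/(4πd²), so d = √(L/(4πS)) = √(8.14×10²⁸/(4π·114.8)).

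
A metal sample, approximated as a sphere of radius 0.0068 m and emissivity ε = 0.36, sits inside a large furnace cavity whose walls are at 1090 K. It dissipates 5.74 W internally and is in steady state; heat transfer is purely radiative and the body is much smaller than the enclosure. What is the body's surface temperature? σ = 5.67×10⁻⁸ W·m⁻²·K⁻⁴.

T ≈ 1170 K

For a small grey body in a large enclosure, net radiated power = εσA(T⁴ − T_w⁴).
Steady state: P = εσA(T⁴ − T_w⁴) with A = 4πr² = 5.811×10⁻⁴ m².
T⁴ = P/(εσA) + T_w⁴ = 5.74/(0.36·5.67×10⁻⁸·5.811×10⁻⁴) + (1090)⁴
    = 4.839×10¹¹ + 1.412×10¹² = 1.896×10¹² K⁴.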